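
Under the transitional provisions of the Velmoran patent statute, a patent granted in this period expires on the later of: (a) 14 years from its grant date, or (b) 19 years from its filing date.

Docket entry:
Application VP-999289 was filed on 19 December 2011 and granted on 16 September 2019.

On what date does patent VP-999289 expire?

2033-09-16

(a) grant + 14 years → 16 September 2033.
(b) filing + 19 years → 19 December 2030.
Later of the two: 16 September 2033.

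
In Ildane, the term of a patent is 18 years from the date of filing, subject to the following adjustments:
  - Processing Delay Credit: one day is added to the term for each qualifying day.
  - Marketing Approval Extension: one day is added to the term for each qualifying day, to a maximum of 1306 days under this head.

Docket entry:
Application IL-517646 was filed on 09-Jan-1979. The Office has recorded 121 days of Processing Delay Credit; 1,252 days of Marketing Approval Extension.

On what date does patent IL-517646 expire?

2000-10-13

Base term: filing date + 18 years → 9 January 1997.
Processing Delay Credit: +121 days → 10 May 1997.
Marketing Approval Extension: 1252 days (within the 1306-day cap) → +1252 days → 13 October 2000.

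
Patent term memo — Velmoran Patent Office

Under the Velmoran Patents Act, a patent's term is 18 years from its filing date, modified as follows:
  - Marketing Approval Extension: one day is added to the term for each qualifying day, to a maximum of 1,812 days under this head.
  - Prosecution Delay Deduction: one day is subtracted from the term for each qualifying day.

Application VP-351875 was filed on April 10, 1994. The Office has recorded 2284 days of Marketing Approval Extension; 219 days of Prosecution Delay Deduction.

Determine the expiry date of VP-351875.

Base term: filing date + 18 years → 10 April 2012.
Marketing Approval Extension: 2284 days claimed exceeds the 1812-day cap, so +1812 days → 27 March 2017.
Prosecution Delay Deduction: −219 days → 20 August 2016.

2016-08-20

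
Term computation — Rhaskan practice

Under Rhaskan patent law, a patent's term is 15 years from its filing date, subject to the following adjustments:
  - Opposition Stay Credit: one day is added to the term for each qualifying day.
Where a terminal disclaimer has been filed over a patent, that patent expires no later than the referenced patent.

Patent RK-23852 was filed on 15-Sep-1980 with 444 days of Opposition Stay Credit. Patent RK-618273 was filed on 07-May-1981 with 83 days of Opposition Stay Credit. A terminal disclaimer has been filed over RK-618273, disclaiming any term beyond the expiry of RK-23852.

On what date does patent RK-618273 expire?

Natural term of RK-618273:
  Base: filing + 15 years → 7 May 1996.
  Opposition Stay Credit: +83 days → 29 July 1996.
Expiry of referenced patent RK-23852:
  Base: filing + 15 years → 15 September 1995.
  Opposition Stay Credit: +444 days → 2 December 1996.
Terminal disclaimer: RK-618273 expires on the earlier of 29 July 1996 and 2 December 1996.

1996-07-29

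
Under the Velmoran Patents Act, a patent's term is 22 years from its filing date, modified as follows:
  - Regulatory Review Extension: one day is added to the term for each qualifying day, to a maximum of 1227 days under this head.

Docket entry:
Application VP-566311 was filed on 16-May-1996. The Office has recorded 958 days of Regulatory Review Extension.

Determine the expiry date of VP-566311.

Base term: filing date + 22 years → 16 May 2018.
Regulatory Review Extension: 958 days (within the 1227-day cap) → +958 days → 29 December 2020.

December 29, 2020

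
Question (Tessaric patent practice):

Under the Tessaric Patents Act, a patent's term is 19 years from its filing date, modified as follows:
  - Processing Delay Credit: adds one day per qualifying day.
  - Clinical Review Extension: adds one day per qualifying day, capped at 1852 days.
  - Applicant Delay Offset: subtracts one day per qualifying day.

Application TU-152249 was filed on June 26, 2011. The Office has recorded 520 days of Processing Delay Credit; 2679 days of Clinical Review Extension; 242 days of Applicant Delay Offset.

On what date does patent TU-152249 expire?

Base term: filing date + 19 years → 26 June 2030.
Processing Delay Credit: +520 days → 28 November 2031.
Clinical Review Extension: 2679 days claimed exceeds the 1852-day cap, so +1852 days → 23 December 2036.
Applicant Delay Offset: −242 days → 25 April 2036.

April 25, 2036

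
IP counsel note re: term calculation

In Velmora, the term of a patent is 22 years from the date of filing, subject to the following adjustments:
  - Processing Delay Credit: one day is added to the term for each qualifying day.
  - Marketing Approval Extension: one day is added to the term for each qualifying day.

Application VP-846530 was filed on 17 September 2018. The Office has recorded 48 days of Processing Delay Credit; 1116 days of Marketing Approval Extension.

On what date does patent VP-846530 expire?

Base term: filing date + 22 years → 17 September 2040.
Processing Delay Credit: +48 days → 4 November 2040.
Marketing Approval Extension: +1116 days → 25 November 2043.

2043-11-25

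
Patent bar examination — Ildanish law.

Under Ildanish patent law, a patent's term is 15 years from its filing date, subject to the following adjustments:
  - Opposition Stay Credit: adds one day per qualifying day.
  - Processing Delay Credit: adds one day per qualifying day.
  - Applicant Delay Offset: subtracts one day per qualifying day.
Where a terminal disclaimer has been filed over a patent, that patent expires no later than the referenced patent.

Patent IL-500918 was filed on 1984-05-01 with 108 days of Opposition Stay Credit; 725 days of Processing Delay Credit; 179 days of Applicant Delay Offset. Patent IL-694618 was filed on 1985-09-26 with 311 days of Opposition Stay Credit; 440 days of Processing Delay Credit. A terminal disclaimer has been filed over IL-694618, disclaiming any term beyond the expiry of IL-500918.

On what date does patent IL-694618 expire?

Natural term of IL-694618:
  Base: filing + 15 years → 26 September 2000.
  Opposition Stay Credit: +311 days → 3 August 2001.
  Processing Delay Credit: +440 days → 17 October 2002.
Expiry of referenced patent IL-500918:
  Base: filing + 15 years → 1 May 1999.
  Opposition Stay Credit: +108 days → 17 August 1999.
  Processing Delay Credit: +725 days → 11 August 2001.
  Applicant Delay Offset: −179 days → 13 February 2001.
Terminal disclaimer: IL-694618 expires on the earlier of 17 October 2002 and 13 February 2001.

February 13, 2001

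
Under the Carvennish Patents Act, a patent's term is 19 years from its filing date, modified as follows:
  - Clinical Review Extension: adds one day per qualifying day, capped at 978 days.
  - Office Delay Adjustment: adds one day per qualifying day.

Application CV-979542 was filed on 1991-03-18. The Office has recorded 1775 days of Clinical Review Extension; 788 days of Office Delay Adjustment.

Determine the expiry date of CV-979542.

2015-01-17

Base term: filing date + 19 years → 18 March 2010.
Clinical Review Extension: 1775 days claimed exceeds the 978-day cap, so +978 days → 20 November 2012.
Office Delay Adjustment: +788 days → 17 January 2015.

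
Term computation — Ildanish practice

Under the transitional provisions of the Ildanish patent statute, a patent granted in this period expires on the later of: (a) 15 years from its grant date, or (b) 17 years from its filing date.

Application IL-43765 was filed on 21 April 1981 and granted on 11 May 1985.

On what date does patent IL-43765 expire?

(a) grant + 15 years → 11 May 2000.
(b) filing + 17 years → 21 April 1998.
Later of the two: 11 May 2000.

2000-05-11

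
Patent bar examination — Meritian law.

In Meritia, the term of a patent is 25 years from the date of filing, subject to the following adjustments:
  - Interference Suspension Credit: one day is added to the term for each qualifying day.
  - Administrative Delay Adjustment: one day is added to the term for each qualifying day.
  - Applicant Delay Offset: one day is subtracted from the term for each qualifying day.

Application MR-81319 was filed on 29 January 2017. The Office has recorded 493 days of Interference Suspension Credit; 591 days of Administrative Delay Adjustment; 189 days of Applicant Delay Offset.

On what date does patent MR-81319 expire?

Base term: filing date + 25 years → 29 January 2042.
Interference Suspension Credit: +493 days → 6 June 2043.
Administrative Delay Adjustment: +591 days → 17 January 2045.
Applicant Delay Offset: −189 days → 12 July 2044.

2044-07-12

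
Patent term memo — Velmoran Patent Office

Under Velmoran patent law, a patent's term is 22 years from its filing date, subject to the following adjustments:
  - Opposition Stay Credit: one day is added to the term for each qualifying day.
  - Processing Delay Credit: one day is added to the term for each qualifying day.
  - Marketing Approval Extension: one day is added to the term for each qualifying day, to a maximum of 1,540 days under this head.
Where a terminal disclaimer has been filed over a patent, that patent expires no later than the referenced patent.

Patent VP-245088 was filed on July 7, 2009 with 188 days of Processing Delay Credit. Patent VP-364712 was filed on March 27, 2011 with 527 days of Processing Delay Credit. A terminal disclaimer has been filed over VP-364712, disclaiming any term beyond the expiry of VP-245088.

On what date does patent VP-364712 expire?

2032-01-11

Natural term of VP-364712:
  Base: filing + 22 years → 27 March 2033.
  Processing Delay Credit: +527 days → 5 September 2034.
Expiry of referenced patent VP-245088:
  Base: filing + 22 years → 7 July 2031.
  Processing Delay Credit: +188 days → 11 January 2032.
Terminal disclaimer: VP-364712 expires on the earlier of 5 September 2034 and 11 January 2032.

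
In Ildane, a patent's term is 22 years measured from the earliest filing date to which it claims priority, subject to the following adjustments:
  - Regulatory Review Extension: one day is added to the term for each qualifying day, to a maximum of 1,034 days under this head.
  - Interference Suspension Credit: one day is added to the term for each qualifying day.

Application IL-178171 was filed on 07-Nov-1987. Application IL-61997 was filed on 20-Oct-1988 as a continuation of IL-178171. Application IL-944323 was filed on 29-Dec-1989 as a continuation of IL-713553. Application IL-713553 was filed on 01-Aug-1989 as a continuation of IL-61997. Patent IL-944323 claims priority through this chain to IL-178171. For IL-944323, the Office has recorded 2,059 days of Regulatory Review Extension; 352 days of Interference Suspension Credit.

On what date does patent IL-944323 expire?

Earliest priority filing: 7 November 1987.
Base term: 7 November 1987 + 22 years → 7 November 2009.
Regulatory Review Extension: 2059 days claimed exceeds the 1034-day cap, so +1034 days → 6 September 2012.
Interference Suspension Credit: +352 days → 24 August 2013.

2013-08-24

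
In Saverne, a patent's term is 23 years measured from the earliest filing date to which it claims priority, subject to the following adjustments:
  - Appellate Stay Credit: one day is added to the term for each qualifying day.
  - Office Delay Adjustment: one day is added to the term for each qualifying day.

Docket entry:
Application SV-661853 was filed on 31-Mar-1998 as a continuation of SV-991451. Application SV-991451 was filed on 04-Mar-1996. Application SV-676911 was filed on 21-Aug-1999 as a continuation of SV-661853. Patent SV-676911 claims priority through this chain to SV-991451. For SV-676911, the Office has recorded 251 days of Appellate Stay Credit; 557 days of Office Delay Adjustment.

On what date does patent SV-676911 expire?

Earliest priority filing: 4 March 1996.
Base term: 4 March 1996 + 23 years → 4 March 2019.
Appellate Stay Credit: +251 days → 10 November 2019.
Office Delay Adjustment: +557 days → 20 May 2021.

May 20, 2021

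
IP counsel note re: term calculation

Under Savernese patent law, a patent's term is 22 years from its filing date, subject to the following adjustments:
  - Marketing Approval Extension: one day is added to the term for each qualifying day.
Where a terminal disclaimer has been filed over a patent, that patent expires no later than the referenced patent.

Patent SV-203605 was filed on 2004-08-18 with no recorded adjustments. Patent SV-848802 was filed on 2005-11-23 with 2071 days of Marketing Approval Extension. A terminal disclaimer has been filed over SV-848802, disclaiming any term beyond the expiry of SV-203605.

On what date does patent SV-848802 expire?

2026-08-18

Natural term of SV-848802:
  Base: filing + 22 years → 23 November 2027.
  Marketing Approval Extension: +2071 days → 25 July 2033.
Expiry of referenced patent SV-203605:
  Base: filing + 22 years → 18 August 2026.
Terminal disclaimer: SV-848802 expires on the earlier of 25 July 2033 and 18 August 2026.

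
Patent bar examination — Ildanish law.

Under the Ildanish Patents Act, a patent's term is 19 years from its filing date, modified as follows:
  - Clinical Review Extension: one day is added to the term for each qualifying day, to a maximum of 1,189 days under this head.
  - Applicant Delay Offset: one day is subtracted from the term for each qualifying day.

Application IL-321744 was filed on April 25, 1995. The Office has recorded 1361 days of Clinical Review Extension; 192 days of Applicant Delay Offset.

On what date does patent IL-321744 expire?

January 16, 2017

Base term: filing date + 19 years → 25 April 2014.
Clinical Review Extension: 1361 days claimed exceeds the 1189-day cap, so +1189 days → 27 July 2017.
Applicant Delay Offset: −192 days → 16 January 2017.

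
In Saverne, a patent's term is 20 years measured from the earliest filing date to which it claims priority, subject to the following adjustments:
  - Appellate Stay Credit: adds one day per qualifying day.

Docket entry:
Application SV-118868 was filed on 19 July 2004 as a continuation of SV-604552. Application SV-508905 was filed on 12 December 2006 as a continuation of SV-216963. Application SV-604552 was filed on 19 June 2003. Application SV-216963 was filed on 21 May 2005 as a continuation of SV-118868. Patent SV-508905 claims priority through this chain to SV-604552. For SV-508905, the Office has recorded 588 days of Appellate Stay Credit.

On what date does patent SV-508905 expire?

Earliest priority filing: 19 June 2003.
Base term: 19 June 2003 + 20 years → 19 June 2023.
Appellate Stay Credit: +588 days → 27 January 2025.

2025-01-27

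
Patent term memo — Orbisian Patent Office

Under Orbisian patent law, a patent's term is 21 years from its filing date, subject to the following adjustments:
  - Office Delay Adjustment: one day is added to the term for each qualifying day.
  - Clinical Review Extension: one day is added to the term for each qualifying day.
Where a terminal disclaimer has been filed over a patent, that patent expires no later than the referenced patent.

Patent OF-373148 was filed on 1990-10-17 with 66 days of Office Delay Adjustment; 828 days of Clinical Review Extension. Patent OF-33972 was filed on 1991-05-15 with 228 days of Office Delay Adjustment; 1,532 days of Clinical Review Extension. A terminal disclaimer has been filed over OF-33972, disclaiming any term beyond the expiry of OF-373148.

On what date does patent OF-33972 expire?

March 29, 2014

Natural term of OF-33972:
  Base: filing + 21 years → 15 May 2012.
  Office Delay Adjustment: +228 days → 29 December 2012.
  Clinical Review Extension: +1532 days → 10 March 2017.
Expiry of referenced patent OF-373148:
  Base: filing + 21 years → 17 October 2011.
  Office Delay Adjustment: +66 days → 22 December 2011.
  Clinical Review Extension: +828 days → 29 March 2014.
Terminal disclaimer: OF-33972 expires on the earlier of 10 March 2017 and 29 March 2014.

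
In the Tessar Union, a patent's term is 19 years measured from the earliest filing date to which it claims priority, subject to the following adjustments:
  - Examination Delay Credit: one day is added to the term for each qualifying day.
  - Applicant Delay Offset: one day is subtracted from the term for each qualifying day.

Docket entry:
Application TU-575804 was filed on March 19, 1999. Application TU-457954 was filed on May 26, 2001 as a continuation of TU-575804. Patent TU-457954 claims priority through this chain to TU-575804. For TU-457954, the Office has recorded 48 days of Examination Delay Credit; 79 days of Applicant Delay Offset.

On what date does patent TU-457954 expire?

2018-02-16

Earliest priority filing: 19 March 1999.
Base term: 19 March 1999 + 19 years → 19 March 2018.
Examination Delay Credit: +48 days → 6 May 2018.
Applicant Delay Offset: −79 days → 16 February 2018.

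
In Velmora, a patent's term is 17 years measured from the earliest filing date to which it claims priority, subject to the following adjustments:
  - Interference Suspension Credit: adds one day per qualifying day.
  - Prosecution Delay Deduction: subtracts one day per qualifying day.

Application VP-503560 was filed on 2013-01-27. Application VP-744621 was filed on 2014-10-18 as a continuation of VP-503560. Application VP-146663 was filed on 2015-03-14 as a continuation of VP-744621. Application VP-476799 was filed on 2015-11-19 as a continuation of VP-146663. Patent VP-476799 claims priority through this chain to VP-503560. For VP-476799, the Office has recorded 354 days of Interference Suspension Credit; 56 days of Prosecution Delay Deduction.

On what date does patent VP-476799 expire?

2030-11-21

Earliest priority filing: 27 January 2013.
Base term: 27 January 2013 + 17 years → 27 January 2030.
Interference Suspension Credit: +354 days → 16 January 2031.
Prosecution Delay Deduction: −56 days → 21 November 2030.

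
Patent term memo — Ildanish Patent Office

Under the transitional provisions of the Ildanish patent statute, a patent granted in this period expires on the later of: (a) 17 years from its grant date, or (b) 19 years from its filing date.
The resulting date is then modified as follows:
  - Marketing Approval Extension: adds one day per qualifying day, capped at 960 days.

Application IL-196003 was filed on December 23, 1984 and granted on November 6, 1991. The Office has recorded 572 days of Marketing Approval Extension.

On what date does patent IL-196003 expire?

(a) grant + 17 years → 6 November 2008.
(b) filing + 19 years → 23 December 2003.
Later of the two: 6 November 2008.
Marketing Approval Extension: 572 days (within the 960-day cap) → +572 days → 1 June 2010.

June 1, 2010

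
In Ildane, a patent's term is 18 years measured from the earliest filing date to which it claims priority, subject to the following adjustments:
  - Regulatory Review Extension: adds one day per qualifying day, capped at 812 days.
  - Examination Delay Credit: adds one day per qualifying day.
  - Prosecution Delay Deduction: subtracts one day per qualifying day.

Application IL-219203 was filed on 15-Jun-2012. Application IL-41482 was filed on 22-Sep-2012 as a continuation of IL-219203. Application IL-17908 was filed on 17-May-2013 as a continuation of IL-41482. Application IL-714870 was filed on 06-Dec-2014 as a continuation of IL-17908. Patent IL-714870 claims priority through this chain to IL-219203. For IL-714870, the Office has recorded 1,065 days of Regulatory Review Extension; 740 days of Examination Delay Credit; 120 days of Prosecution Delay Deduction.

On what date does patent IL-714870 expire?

2034-05-17

Earliest priority filing: 15 June 2012.
Base term: 15 June 2012 + 18 years → 15 June 2030.
Regulatory Review Extension: 1065 days claimed exceeds the 812-day cap, so +812 days → 4 September 2032.
Examination Delay Credit: +740 days → 14 September 2034.
Prosecution Delay Deduction: −120 days → 17 May 2034.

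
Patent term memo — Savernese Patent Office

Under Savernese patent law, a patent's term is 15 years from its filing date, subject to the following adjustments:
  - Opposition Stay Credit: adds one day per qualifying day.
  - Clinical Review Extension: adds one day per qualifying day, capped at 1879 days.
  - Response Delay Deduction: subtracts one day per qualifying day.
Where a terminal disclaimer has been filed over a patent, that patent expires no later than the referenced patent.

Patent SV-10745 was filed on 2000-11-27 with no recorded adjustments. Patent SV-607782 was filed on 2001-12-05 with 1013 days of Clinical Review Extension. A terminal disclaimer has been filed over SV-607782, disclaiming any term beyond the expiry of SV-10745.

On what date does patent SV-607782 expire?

November 27, 2015

Natural term of SV-607782:
  Base: filing + 15 years → 5 December 2016.
  Clinical Review Extension: 1013 days (within the 1879-day cap) → +1013 days → 14 September 2019.
Expiry of referenced patent SV-10745:
  Base: filing + 15 years → 27 November 2015.
Terminal disclaimer: SV-607782 expires on the earlier of 14 September 2019 and 27 November 2015.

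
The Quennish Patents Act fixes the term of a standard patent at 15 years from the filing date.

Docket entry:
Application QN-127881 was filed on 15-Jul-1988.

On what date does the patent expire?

Filing date + 15 years → 15 July 2003.

2003-07-15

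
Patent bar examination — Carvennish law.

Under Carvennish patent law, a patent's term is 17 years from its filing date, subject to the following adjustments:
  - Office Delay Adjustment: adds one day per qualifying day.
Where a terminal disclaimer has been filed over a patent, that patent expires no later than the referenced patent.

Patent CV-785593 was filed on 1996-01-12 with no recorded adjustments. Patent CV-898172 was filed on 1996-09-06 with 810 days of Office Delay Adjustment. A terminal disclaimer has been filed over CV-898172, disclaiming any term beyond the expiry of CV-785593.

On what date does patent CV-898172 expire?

Natural term of CV-898172:
  Base: filing + 17 years → 6 September 2013.
  Office Delay Adjustment: +810 days → 25 November 2015.
Expiry of referenced patent CV-785593:
  Base: filing + 17 years → 12 January 2013.
Terminal disclaimer: CV-898172 expires on the earlier of 25 November 2015 and 12 January 2013.

January 12, 2013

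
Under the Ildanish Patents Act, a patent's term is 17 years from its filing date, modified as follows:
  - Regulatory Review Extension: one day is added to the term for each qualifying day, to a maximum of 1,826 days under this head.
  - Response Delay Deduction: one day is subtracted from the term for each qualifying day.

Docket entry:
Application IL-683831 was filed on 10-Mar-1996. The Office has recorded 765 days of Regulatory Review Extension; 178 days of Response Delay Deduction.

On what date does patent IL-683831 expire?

Base term: filing date + 17 years → 10 March 2013.
Regulatory Review Extension: 765 days (within the 1826-day cap) → +765 days → 14 April 2015.
Response Delay Deduction: −178 days → 18 October 2014.

October 18, 2014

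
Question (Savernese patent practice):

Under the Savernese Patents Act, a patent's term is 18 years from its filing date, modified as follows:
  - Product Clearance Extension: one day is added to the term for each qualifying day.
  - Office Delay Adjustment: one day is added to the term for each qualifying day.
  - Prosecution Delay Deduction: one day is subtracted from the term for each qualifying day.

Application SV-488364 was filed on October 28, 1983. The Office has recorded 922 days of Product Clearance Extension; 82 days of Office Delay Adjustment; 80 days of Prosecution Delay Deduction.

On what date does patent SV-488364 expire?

Base term: filing date + 18 years → 28 October 2001.
Product Clearance Extension: +922 days → 7 May 2004.
Office Delay Adjustment: +82 days → 28 July 2004.
Prosecution Delay Deduction: −80 days → 9 May 2004.

2004-05-09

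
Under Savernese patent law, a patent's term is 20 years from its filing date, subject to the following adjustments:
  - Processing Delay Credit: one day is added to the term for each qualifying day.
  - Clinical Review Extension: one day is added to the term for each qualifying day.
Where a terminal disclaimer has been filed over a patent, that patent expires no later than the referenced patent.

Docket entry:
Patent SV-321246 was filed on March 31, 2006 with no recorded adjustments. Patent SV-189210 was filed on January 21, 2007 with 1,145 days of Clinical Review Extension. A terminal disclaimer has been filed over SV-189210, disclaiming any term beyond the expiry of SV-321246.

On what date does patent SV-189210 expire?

Natural term of SV-189210:
  Base: filing + 20 years → 21 January 2027.
  Clinical Review Extension: +1145 days → 11 March 2030.
Expiry of referenced patent SV-321246:
  Base: filing + 20 years → 31 March 2026.
Terminal disclaimer: SV-189210 expires on the earlier of 11 March 2030 and 31 March 2026.

March 31, 2026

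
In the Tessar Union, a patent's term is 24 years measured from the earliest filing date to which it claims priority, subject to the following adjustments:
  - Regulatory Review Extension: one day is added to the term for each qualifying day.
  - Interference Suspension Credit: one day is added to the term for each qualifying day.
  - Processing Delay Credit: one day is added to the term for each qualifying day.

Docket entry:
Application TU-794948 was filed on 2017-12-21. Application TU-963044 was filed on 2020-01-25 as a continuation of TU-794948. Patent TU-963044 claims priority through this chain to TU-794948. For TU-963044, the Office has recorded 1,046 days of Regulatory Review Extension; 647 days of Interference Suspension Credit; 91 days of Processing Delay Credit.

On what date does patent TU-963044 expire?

2046-11-09

Earliest priority filing: 21 December 2017.
Base term: 21 December 2017 + 24 years → 21 December 2041.
Regulatory Review Extension: +1046 days → 1 November 2044.
Interference Suspension Credit: +647 days → 10 August 2046.
Processing Delay Credit: +91 days → 9 November 2046.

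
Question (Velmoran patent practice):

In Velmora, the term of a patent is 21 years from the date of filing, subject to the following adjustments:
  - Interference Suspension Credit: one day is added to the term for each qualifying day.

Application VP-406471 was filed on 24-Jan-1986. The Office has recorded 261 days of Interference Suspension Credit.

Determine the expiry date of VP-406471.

2007-10-12

Base term: filing date + 21 years → 24 January 2007.
Interference Suspension Credit: +261 days → 12 October 2007.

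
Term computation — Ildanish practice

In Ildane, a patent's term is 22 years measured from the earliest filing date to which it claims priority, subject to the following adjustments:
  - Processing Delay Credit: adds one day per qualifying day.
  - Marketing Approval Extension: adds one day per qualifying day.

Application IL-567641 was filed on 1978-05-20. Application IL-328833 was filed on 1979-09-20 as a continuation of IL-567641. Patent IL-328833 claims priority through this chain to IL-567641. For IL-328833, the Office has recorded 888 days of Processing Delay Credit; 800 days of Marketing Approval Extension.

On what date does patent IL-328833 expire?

2005-01-02

Earliest priority filing: 20 May 1978.
Base term: 20 May 1978 + 22 years → 20 May 2000.
Processing Delay Credit: +888 days → 25 October 2002.
Marketing Approval Extension: +800 days → 2 January 2005.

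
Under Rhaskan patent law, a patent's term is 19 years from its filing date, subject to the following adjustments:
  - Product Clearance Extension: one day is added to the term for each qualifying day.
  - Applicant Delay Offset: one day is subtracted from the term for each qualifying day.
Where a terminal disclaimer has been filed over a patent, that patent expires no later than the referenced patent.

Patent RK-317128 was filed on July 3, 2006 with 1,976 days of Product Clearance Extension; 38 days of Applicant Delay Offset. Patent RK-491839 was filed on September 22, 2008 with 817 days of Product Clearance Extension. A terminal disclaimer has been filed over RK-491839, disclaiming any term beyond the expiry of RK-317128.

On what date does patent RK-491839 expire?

2029-12-17

Natural term of RK-491839:
  Base: filing + 19 years → 22 September 2027.
  Product Clearance Extension: +817 days → 17 December 2029.
Expiry of referenced patent RK-317128:
  Base: filing + 19 years → 3 July 2025.
  Product Clearance Extension: +1976 days → 30 November 2030.
  Applicant Delay Offset: −38 days → 23 October 2030.
Terminal disclaimer: RK-491839 expires on the earlier of 17 December 2029 and 23 October 2030.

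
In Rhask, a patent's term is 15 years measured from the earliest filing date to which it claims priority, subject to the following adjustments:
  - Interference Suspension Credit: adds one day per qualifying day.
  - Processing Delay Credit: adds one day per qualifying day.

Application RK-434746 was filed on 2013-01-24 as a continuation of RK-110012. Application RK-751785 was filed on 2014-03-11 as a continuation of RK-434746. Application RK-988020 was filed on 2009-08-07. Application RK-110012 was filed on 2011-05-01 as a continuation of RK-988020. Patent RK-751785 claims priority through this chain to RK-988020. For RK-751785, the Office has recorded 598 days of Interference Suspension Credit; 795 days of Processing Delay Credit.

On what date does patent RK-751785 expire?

May 31, 2028

Earliest priority filing: 7 August 2009.
Base term: 7 August 2009 + 15 years → 7 August 2024.
Interference Suspension Credit: +598 days → 28 March 2026.
Processing Delay Credit: +795 days → 31 May 2028.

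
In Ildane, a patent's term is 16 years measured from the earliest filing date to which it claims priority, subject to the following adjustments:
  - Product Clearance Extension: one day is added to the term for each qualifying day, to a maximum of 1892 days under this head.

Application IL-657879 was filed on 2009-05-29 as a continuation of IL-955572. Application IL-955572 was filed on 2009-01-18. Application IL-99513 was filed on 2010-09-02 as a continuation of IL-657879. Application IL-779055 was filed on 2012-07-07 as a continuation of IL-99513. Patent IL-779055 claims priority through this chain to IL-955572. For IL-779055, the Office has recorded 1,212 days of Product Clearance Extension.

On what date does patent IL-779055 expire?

May 14, 2028

Earliest priority filing: 18 January 2009.
Base term: 18 January 2009 + 16 years → 18 January 2025.
Product Clearance Extension: 1212 days (within the 1892-day cap) → +1212 days → 14 May 2028.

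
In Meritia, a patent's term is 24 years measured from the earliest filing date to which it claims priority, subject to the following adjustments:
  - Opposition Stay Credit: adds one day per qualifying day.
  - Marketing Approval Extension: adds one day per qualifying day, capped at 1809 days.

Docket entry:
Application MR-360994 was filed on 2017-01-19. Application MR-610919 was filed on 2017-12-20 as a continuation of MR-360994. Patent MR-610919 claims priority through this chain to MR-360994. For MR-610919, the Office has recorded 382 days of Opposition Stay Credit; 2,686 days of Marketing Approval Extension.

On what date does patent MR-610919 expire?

January 19, 2047

Earliest priority filing: 19 January 2017.
Base term: 19 January 2017 + 24 years → 19 January 2041.
Opposition Stay Credit: +382 days → 5 February 2042.
Marketing Approval Extension: 2686 days claimed exceeds the 1809-day cap, so +1809 days → 19 January 2047.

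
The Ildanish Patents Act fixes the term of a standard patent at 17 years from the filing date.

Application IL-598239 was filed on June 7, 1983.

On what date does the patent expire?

2000-06-07

Filing date + 17 years → 7 June 2000.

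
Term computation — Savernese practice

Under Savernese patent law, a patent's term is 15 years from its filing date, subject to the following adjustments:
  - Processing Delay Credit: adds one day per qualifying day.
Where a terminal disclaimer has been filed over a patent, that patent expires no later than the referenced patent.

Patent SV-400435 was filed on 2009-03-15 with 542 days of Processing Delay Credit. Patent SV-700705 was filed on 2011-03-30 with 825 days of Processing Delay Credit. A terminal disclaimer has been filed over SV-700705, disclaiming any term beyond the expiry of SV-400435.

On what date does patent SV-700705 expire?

Natural term of SV-700705:
  Base: filing + 15 years → 30 March 2026.
  Processing Delay Credit: +825 days → 2 July 2028.
Expiry of referenced patent SV-400435:
  Base: filing + 15 years → 15 March 2024.
  Processing Delay Credit: +542 days → 8 September 2025.
Terminal disclaimer: SV-700705 expires on the earlier of 2 July 2028 and 8 September 2025.

2025-09-08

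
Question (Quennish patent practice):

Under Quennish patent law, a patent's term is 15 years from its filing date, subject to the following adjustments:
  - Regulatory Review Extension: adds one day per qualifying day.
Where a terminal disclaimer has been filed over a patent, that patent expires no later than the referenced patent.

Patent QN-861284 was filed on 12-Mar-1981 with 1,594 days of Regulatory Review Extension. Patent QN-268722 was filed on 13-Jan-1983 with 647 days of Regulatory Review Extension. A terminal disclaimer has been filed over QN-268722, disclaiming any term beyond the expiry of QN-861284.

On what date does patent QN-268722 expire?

Natural term of QN-268722:
  Base: filing + 15 years → 13 January 1998.
  Regulatory Review Extension: +647 days → 22 October 1999.
Expiry of referenced patent QN-861284:
  Base: filing + 15 years → 12 March 1996.
  Regulatory Review Extension: +1594 days → 23 July 2000.
Terminal disclaimer: QN-268722 expires on the earlier of 22 October 1999 and 23 July 2000.

1999-10-22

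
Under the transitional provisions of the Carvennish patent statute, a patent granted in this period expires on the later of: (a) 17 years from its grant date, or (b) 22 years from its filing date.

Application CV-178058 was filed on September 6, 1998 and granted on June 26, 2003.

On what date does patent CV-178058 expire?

(a) grant + 17 years → 26 June 2020.
(b) filing + 22 years → 6 September 2020.
Later of the two: 6 September 2020.

2020-09-06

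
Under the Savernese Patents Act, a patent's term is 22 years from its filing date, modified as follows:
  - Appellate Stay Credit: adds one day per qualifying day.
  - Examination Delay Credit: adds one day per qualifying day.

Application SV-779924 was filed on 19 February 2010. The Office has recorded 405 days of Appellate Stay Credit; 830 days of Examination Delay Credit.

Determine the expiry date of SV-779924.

July 8, 2035

Base term: filing date + 22 years → 19 February 2032.
Appellate Stay Credit: +405 days → 30 March 2033.
Examination Delay Credit: +830 days → 8 July 2035.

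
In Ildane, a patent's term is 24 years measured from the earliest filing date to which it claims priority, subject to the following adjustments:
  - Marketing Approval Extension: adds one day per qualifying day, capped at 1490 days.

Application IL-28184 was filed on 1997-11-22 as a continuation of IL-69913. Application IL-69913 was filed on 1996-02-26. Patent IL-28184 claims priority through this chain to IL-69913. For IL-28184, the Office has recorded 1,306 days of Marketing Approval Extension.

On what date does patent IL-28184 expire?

2023-09-24

Earliest priority filing: 26 February 1996.
Base term: 26 February 1996 + 24 years → 26 February 2020.
Marketing Approval Extension: 1306 days (within the 1490-day cap) → +1306 days → 24 September 2023.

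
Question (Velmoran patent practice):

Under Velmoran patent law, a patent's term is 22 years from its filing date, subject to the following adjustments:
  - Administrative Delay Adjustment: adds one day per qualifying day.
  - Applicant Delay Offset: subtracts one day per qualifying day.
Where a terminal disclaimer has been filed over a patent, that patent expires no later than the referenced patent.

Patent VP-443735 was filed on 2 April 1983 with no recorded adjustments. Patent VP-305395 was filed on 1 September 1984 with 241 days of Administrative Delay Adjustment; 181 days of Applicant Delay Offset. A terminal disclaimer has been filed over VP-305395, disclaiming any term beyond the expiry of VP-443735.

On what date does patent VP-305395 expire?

Natural term of VP-305395:
  Base: filing + 22 years → 1 September 2006.
  Administrative Delay Adjustment: +241 days → 30 April 2007.
  Applicant Delay Offset: −181 days → 31 October 2006.
Expiry of referenced patent VP-443735:
  Base: filing + 22 years → 2 April 2005.
Terminal disclaimer: VP-305395 expires on the earlier of 31 October 2006 and 2 April 2005.

2005-04-02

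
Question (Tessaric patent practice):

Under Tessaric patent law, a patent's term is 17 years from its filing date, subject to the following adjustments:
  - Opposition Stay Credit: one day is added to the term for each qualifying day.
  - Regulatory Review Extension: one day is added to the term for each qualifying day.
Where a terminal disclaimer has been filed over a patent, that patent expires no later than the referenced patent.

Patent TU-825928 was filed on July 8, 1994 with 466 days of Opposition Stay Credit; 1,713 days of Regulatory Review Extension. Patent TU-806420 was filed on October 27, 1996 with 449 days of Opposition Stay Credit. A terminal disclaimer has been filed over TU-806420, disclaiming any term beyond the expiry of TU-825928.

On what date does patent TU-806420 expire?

Natural term of TU-806420:
  Base: filing + 17 years → 27 October 2013.
  Opposition Stay Credit: +449 days → 19 January 2015.
Expiry of referenced patent TU-825928:
  Base: filing + 17 years → 8 July 2011.
  Opposition Stay Credit: +466 days → 16 October 2012.
  Regulatory Review Extension: +1713 days → 25 June 2017.
Terminal disclaimer: TU-806420 expires on the earlier of 19 January 2015 and 25 June 2017.

2015-01-19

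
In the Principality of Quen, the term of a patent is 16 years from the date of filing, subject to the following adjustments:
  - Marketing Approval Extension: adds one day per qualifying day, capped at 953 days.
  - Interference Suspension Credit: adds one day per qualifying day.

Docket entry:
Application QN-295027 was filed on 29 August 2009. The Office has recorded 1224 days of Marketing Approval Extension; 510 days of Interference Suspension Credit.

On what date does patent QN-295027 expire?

August 31, 2029

Base term: filing date + 16 years → 29 August 2025.
Marketing Approval Extension: 1224 days claimed exceeds the 953-day cap, so +953 days → 8 April 2028.
Interference Suspension Credit: +510 days → 31 August 2029.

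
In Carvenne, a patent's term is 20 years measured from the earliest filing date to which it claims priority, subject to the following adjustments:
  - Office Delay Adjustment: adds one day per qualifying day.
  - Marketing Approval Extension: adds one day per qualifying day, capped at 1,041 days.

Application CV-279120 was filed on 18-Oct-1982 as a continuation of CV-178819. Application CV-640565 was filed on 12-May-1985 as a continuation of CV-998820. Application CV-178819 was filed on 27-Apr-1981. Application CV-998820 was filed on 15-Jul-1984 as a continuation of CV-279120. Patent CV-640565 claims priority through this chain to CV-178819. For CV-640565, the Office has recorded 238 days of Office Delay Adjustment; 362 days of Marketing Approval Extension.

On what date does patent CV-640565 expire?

Earliest priority filing: 27 April 1981.
Base term: 27 April 1981 + 20 years → 27 April 2001.
Office Delay Adjustment: +238 days → 21 December 2001.
Marketing Approval Extension: 362 days (within the 1041-day cap) → +362 days → 18 December 2002.

December 18, 2002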